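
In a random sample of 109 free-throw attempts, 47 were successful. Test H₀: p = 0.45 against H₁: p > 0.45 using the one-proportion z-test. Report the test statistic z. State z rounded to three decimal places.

z = -0.395

With x = 47 successes in n = 109, p̂ = 0.43119.
Under H₀, SE = √(p₀(1−p₀)/n) = √(0.45·0.55/109) = √0.002270642 = 0.047651.
z = (0.43119 − 0.45)/0.047651 = -0.01881/0.047651 = -0.395.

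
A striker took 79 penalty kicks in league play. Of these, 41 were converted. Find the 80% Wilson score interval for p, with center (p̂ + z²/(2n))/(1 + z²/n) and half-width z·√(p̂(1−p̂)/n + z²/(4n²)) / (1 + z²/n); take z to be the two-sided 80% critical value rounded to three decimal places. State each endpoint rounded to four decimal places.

Here p̂ = 41/79 = 0.51899 and z = 1.282 (z² = 1.643524).
Denominator 1 + z²/n = 1 + 1.643524/79 = 1.020804.
Adjusted center: (0.51899 + z²/(2n))/1.020804 = 0.51860.
Radicand: p̂(1−p̂)/n + z²/(4n²) = 0.003159993 + 0.000065836 = 0.003225829.
Half-width = 1.282·√0.003225829/1.020804 = 0.07133.
So the interval runs from 0.4473 to 0.5899.

(0.4473, 0.5899)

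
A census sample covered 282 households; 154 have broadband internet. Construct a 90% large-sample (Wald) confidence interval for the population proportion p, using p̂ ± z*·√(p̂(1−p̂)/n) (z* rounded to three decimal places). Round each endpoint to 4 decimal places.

(0.4973, 0.5949)

With x = 154 successes in n = 282, p̂ = 0.54610.
Standard error of p̂: √(0.247875/282) = √0.000878989 = 0.029648.
z* = 1.645 at the 90% level.
Margin of error: 1.645 × 0.029648 = 0.04877.
So the interval runs from 0.4973 to 0.5949.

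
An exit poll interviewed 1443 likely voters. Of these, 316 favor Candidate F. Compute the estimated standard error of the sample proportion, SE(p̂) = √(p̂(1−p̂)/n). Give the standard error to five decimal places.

With x = 316 successes in n = 1443, p̂ = 0.21899.
p̂(1−p̂) = 0.171033.
SE = √(0.171033/1443) = 0.01089.

SE = 0.01089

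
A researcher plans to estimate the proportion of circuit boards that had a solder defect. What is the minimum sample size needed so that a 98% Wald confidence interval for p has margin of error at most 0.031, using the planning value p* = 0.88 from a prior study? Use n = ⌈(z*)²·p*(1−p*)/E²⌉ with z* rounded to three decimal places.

The 98% critical value is z* = 2.326.
p*(1−p*) = 0.1056.
(z*)²·p*(1−p*)/E² = 5.410276·0.1056/0.000961 = 594.511.
⌈594.511⌉ = 595.

n = 595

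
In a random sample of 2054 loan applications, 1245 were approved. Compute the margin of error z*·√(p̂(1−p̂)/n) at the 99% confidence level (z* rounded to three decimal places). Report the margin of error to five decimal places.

Sample proportion p̂ = 1245/2054 = 0.60613.
Standard error of p̂: √(0.238735/2054) = √0.000116230 = 0.010781.
The 99% critical value is z* = 2.576.
Margin of error = z*·SE = 2.576 × 0.010781 = 0.02777.

ME = 0.02777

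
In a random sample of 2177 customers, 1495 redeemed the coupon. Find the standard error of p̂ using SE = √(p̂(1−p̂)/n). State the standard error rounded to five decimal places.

SE = 0.00994

p̂ = 1495/2177 = 0.68672.
p̂(1−p̂) = 0.68672·0.31328 = 0.215136.
SE = √(0.215136/2177) = 0.00994.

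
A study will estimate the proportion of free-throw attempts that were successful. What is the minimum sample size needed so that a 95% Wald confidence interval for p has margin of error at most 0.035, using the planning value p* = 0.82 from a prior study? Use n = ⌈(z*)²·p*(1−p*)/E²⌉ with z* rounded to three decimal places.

For 95% confidence, z* = 1.960.
p*(1−p*) = 0.1476.
Required n before rounding: 3.841600 × 0.1476 / 0.035² = 462.874.
⌈462.874⌉ = 463.

n = 463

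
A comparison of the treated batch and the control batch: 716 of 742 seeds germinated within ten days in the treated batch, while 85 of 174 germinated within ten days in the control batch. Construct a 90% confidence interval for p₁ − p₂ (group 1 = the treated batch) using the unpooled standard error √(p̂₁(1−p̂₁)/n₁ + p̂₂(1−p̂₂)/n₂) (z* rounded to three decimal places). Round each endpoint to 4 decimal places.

p̂₁ = 716/742 = 0.96496, p̂₂ = 85/174 = 0.48851; p̂₁ − p̂₂ = 0.47645.
SE = √(0.000045570 + 0.001436022) = √0.001481592 = 0.038491.
z* = 1.645 at the 90% level. Margin of error = 0.06332.
CI: 0.47645 ± 0.06332 = (0.4131, 0.5398).

(0.4131, 0.5398)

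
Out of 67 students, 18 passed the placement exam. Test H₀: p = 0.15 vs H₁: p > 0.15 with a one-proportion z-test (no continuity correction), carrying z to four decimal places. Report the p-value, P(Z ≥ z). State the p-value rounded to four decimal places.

Sample proportion p̂ = 18/67 = 0.26866.
Null standard error: √(0.15·0.85/67) = √0.001902985 = 0.043623.
z = (p̂ − p₀)/SE = (18/67 − 0.15)/0.043623 ≈ 2.7200.
From the standard normal, P(Z ≥ z) = 0.0033.

p-value = 0.0033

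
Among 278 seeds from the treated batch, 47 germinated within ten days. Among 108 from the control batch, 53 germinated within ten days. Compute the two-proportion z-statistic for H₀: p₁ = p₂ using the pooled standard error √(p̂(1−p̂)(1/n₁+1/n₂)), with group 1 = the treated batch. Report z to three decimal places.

z = -6.475

p̂₁ = 47/278 = 0.16906, p̂₂ = 53/108 = 0.49074.
Pooled p̂ = (47+53)/(278+108) = 100/386 = 0.25907.
SE = √[p̂(1−p̂)(1/n₁+1/n₂)] = √[0.25907·0.74093·(1/278+1/108)] ≈ 0.049677.
z = -0.32168/0.049677 = -6.475.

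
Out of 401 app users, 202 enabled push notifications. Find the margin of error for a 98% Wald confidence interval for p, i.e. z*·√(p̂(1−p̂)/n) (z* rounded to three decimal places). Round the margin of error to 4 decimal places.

With x = 202 successes in n = 401, p̂ = 0.50374.
Standard error of p̂: √(0.249986/401) = √0.000623407 = 0.024968.
z* = 2.326 at the 98% level.
ME = 2.326·0.024968 = 0.0581.

ME = 0.0581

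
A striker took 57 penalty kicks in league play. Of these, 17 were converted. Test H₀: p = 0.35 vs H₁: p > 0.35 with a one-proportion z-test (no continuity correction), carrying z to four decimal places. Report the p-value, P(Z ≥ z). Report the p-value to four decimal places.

p̂ = 17/57 = 0.29825.
Null standard error: √(0.35·0.65/57) = √0.003991228 = 0.063176.
Test statistic (full precision, shown to 4 dp): z = (17/57 − 0.35)/SE₀ ≈ -0.8192.
p-value = P(Z ≥ z) with z = -0.8192 → 0.7937.

p-value = 0.7937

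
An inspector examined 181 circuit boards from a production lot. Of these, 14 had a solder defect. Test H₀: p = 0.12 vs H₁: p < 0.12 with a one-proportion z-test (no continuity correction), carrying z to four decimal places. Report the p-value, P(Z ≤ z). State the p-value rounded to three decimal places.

Sample proportion p̂ = 14/181 = 0.07735.
SE₀ = √(0.12·0.88/181) = 0.024154.
z = (p̂ − p₀)/SE = (14/181 − 0.12)/0.024154 ≈ -1.7658.
From the standard normal, P(Z ≤ z) = 0.039.

p-value = 0.039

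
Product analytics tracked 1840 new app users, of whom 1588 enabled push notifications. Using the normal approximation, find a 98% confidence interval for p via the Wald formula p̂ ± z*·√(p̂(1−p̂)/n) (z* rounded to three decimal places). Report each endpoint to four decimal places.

With x = 1588 successes in n = 1840, p̂ = 0.86304.
SE = √(p̂(1−p̂)/n) = √(0.118199/1840) = 0.008015.
The 98% critical value is z* = 2.326.
Margin = 2.326·0.008015 = 0.01864.
So the interval runs from 0.8444 to 0.8817.

(0.8444, 0.8817)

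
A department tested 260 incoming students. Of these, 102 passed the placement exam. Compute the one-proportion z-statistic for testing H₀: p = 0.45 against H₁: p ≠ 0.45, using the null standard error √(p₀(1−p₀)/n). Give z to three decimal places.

p̂ = 102/260 = 0.39231.
SE₀ = √(0.45·0.55/260) = 0.030853.
z = (0.39231 − 0.45)/0.030853 = -0.05769/0.030853 = -1.870.

z = -1.870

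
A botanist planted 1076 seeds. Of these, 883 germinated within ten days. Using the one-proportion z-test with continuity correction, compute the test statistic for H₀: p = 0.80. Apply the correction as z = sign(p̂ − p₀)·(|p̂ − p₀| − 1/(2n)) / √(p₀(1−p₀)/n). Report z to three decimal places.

z = 1.654

p̂ = 883/1076 = 0.82063. p̂ − p₀ = 0.020632.
1/(2n) = 0.000465.
Corrected numerator: |0.020632| − 0.000465 = 0.020167.
Under H₀, SE = √(p₀(1−p₀)/n) = √(0.80·0.20/1076) = √0.000148699 = 0.012194.
z = (+)0.020167/0.012194 = 1.654.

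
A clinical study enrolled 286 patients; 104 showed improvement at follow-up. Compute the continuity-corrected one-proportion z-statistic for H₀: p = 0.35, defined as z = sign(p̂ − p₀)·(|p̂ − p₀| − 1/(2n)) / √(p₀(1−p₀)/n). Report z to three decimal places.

Sample proportion p̂ = 104/286 = 0.36364. p̂ − p₀ = 0.013636.
1/(2n) = 0.001748.
Corrected numerator: |0.013636| − 0.001748 = 0.011888.
Under H₀, SE = √(p₀(1−p₀)/n) = √(0.35·0.65/286) = √0.000795455 = 0.028204.
z = (+)0.011888/0.028204 = 0.422.

z = 0.422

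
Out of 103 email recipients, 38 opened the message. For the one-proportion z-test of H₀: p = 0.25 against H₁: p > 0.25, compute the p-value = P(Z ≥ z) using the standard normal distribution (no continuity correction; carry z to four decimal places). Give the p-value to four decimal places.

p-value = 0.0027

p̂ = 38/103 = 0.36893.
Under H₀, SE = √(p₀(1−p₀)/n) = √(0.25·0.75/103) = √0.001820388 = 0.042666.
Test statistic (full precision, shown to 4 dp): z = (38/103 − 0.25)/SE₀ ≈ 2.7875.
p-value = P(Z ≥ z) with z = 2.7875 → 0.0027.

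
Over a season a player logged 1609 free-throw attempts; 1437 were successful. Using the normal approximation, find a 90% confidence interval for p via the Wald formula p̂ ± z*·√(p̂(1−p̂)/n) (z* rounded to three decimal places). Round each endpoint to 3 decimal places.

(0.880, 0.906)

With x = 1437 successes in n = 1609, p̂ = 0.89310.
SE(p̂) = √(0.89310·0.10690/1609) = 0.007703.
For 90% confidence, z* = 1.645.
Margin = 1.645·0.007703 = 0.01267.
Interval: 0.89310 ± 0.01267 → (0.880, 0.906).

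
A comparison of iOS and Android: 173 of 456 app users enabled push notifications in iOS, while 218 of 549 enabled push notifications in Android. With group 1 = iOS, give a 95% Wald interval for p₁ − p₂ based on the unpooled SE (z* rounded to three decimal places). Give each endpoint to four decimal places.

p̂₁ = 173/456 = 0.37939, p̂₂ = 218/549 = 0.39709; p̂₁ − p̂₂ = -0.01770.
SE = √(0.000516343 + 0.000436081) = √0.000952424 = 0.030861.
The 95% critical value is z* = 1.960. Margin of error = 0.06049.
So the interval runs from -0.0782 to 0.0428.

(-0.0782, 0.0428)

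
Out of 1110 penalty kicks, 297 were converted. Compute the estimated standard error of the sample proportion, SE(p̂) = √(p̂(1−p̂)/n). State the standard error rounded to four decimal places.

SE = 0.0133

With x = 297 successes in n = 1110, p̂ = 0.26757.
p̂(1−p̂) = 0.195976.
SE = √(0.195976/1110) = √0.000176555 = 0.0133.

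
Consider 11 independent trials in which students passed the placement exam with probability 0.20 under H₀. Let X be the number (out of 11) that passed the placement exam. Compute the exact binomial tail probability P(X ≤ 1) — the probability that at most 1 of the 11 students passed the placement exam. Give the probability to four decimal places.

X ~ Binomial(n=11, p=0.20).
P(X ≤ 1) = C(11,0)·0.20^0·0.80^11 + C(11,1)·0.20^1·0.80^10.
= 0.085899 + 0.236223 = 0.3221.

P = 0.3221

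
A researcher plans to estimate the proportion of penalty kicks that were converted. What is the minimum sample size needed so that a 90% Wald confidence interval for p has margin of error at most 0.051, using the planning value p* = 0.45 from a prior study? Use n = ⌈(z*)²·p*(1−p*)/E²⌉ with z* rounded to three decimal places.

The 90% critical value is z* = 1.645.
p*(1−p*) = 0.45·0.55 = 0.2475.
(z*)²·p*(1−p*)/E² = 2.706025·0.2475/0.002601 = 257.494.
⌈257.494⌉ = 258.

n = 258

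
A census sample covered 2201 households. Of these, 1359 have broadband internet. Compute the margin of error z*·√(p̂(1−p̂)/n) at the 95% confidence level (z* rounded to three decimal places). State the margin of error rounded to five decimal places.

p̂ = 1359/2201 = 0.61745.
SE = √(p̂(1−p̂)/n) = √(0.236206/2201) = 0.010359.
For 95% confidence, z* = 1.960.
Margin of error = z*·SE = 1.960 × 0.010359 = 0.02030.

ME = 0.02030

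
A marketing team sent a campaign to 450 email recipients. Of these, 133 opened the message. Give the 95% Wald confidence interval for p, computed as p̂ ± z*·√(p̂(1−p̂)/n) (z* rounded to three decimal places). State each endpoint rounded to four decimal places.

The sample proportion is 133/450 = 0.29556.
SE(p̂) = √(0.29556·0.70444/450) = 0.021510.
z* = 1.960 at the 95% level.
Margin of error: 1.960 × 0.021510 = 0.04216.
Interval: 0.29556 ± 0.04216 → (0.2534, 0.3377).

(0.2534, 0.3377)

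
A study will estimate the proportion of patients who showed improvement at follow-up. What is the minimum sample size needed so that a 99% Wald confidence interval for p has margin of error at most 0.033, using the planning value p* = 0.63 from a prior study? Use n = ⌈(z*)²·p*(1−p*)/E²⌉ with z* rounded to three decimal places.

n = 1421

z* = 2.576 at the 99% level.
p*(1−p*) = 0.2331.
(z*)²·p*(1−p*)/E² = 6.635776·0.2331/0.001089 = 1420.385.
⌈1420.385⌉ = 1421.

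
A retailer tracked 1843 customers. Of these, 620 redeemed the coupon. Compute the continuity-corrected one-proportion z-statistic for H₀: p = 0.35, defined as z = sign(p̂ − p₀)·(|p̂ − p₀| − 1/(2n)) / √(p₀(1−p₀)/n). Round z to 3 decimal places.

z = -1.199

The sample proportion is 620/1843 = 0.33641. p̂ − p₀ = -0.013592.
Continuity correction 1/(2n) = 1/3686 = 0.000271.
Corrected numerator: |-0.013592| − 0.000271 = 0.013321.
Null standard error: √(0.35·0.65/1843) = √0.000123440 = 0.011110.
z = −0.013321/0.011110 = -1.199.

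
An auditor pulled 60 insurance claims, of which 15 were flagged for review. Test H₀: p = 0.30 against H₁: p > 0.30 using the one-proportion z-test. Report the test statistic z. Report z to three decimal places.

z = -0.845

p̂ = 15/60 = 0.25000.
Under H₀, SE = √(p₀(1−p₀)/n) = √(0.30·0.70/60) = √0.003500000 = 0.059161.
z = (0.25000 − 0.30)/0.059161 = -0.05000/0.059161 = -0.845.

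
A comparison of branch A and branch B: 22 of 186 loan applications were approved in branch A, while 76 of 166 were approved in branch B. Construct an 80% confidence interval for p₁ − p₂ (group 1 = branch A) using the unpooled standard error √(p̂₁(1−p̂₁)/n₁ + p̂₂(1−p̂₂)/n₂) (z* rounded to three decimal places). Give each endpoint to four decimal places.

p̂₁ = 22/186 = 0.11828, p̂₂ = 76/166 = 0.45783; p̂₁ − p̂₂ = -0.33955.
Unpooled SE = √(p̂₁(1−p̂₁)/n₁ + p̂₂(1−p̂₂)/n₂) = √(0.000560696 + 0.001495312) = 0.045343.
For 80% confidence, z* = 1.282. Margin = 1.282·0.045343 = 0.05813.
So the interval runs from -0.3977 to -0.2814.

(-0.3977, -0.2814)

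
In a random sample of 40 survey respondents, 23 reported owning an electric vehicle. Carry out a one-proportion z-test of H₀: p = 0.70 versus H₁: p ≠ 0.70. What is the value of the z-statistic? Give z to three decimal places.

The sample proportion is 23/40 = 0.57500.
Under H₀, SE = √(p₀(1−p₀)/n) = √(0.70·0.30/40) = √0.005250000 = 0.072457.
Test statistic: z = -0.12500/0.072457 = -1.725.

z = -1.725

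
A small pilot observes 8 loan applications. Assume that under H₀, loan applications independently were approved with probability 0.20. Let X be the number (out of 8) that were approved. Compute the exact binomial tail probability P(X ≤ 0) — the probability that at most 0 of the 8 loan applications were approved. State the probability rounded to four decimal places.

P = 0.1678

X ~ Binomial(n=8, p=0.20).
P(X ≤ 0) = C(8,0)·0.20^0·0.80^8.
= 0.167772 = 0.1678.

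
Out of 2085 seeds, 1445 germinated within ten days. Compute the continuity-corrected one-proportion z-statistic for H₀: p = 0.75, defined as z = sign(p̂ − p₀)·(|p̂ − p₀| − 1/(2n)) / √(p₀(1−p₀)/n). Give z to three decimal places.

z = -5.981

p̂ = 1445/2085 = 0.69305. p̂ − p₀ = -0.056954.
1/(2n) = 0.000240.
Corrected numerator: |-0.056954| − 0.000240 = 0.056714.
Null standard error: √(0.75·0.25/2085) = √0.000089928 = 0.009483.
z = (−)0.056714/0.009483 = -5.981.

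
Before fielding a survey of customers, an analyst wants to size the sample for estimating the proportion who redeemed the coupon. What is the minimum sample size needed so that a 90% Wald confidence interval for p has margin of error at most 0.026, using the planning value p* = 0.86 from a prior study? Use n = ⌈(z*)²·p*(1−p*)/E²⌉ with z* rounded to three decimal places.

z* = 1.645 at the 90% level.
p*(1−p*) = 0.1204.
(z*)²·p*(1−p*)/E² = 2.706025·0.1204/0.000676 = 481.961.
⌈481.961⌉ = 482.

n = 482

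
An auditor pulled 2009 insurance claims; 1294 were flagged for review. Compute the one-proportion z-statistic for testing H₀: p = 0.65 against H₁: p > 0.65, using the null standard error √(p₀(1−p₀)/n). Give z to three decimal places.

z = -0.554

p̂ = 1294/2009 = 0.64410.
Null standard error: √(0.65·0.35/2009) = √0.000113240 = 0.010641.
z = (p̂ − p₀)/SE = (0.64410 − 0.65)/0.010641 = -0.554.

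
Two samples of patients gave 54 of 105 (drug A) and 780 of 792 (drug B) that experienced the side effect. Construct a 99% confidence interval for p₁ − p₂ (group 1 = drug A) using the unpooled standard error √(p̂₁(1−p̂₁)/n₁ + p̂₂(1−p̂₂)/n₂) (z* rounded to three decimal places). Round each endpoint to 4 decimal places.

p̂₁ = 0.51429, p̂₂ = 0.98485, so the observed difference is -0.47056.
SE = √(0.002379009 + 0.000018841) = √0.002397850 = 0.048968.
The 99% critical value is z* = 2.576. Margin of error = 0.12614.
Interval: -0.47056 ± 0.12614 → (-0.5967, -0.3444).

(-0.5967, -0.3444)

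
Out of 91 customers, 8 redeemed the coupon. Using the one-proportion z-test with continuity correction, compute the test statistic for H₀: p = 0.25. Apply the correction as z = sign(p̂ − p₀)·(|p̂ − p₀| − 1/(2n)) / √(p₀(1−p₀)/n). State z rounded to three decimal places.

Sample proportion p̂ = 8/91 = 0.08791. p̂ − p₀ = -0.162088.
1/(2n) = 0.005495.
Corrected numerator: |-0.162088| − 0.005495 = 0.156593.
SE₀ = √(0.25·0.75/91) = 0.045392.
z = −0.156593/0.045392 = -3.450.

z = -3.450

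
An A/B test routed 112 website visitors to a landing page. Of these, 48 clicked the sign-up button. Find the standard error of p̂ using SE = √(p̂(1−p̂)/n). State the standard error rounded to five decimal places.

SE = 0.04676

p̂ = 48/112 = 0.42857.
p̂(1−p̂) = 0.42857·0.57143 = 0.244898.
SE = √(0.244898/112) = √0.002186589 = 0.04676.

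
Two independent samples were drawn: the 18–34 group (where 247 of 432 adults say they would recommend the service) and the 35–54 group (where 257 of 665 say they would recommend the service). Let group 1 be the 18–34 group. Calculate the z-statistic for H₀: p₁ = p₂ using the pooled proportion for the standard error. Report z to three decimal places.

z = 6.017

p̂₁ = 247/432 = 0.57176, p̂₂ = 257/665 = 0.38647.
Pooling: p̂ = 504/1097 = 0.45943.
SE = √[p̂(1−p̂)(1/n₁+1/n₂)] = √[0.45943·0.54057·(1/432+1/665)] ≈ 0.030795.
z = (p̂₁ − p̂₂)/SE = (0.57176 − 0.38647)/0.030795 = 0.18529/0.030795 = 6.017.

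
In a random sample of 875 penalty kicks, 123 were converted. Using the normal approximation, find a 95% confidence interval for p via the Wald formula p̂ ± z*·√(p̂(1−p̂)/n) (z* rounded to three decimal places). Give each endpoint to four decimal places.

(0.1175, 0.1636)

Sample proportion p̂ = 123/875 = 0.14057.
SE = √(p̂(1−p̂)/n) = √(0.120811/875) = 0.011750.
z* = 1.960 at the 95% level.
Margin of error: 1.960 × 0.011750 = 0.02303.
So the interval runs from 0.1175 to 0.1636.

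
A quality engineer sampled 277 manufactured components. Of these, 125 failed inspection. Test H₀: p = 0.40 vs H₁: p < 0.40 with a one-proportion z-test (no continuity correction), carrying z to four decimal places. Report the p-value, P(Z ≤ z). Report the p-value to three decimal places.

p̂ = 125/277 = 0.45126.
Under H₀, SE = √(p₀(1−p₀)/n) = √(0.40·0.60/277) = √0.000866426 = 0.029435.
Test statistic (full precision, shown to 4 dp): z = (125/277 − 0.40)/SE₀ ≈ 1.7416.
p-value = P(Z ≤ z) with z = 1.7416 → 0.959.

p-value = 0.959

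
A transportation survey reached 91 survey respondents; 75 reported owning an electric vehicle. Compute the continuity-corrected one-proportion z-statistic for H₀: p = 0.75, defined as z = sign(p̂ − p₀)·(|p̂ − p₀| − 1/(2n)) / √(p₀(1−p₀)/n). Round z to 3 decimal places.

z = 1.513

The sample proportion is 75/91 = 0.82418. p̂ − p₀ = 0.074176.
Continuity correction 1/(2n) = 1/182 = 0.005495.
Corrected numerator: |0.074176| − 0.005495 = 0.068681.
SE₀ = √(0.75·0.25/91) = 0.045392.
z = +0.068681/0.045392 = 1.513.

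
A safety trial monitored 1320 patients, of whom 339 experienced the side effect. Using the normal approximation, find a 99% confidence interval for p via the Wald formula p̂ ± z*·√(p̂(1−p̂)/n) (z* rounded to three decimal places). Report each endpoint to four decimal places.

The sample proportion is 339/1320 = 0.25682.
SE(p̂) = √(0.25682·0.74318/1320) = 0.012025.
z* = 2.576 at the 99% level.
Margin = 2.576·0.012025 = 0.03098.
So the interval runs from 0.2258 to 0.2878.

(0.2258, 0.2878)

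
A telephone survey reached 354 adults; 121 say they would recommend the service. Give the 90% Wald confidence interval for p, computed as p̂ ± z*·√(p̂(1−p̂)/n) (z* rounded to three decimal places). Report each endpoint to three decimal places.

(0.300, 0.383)

Sample proportion p̂ = 121/354 = 0.34181.
SE(p̂) = √(0.34181·0.65819/354) = 0.025210.
z* = 1.645 at the 90% level.
Margin = 1.645·0.025210 = 0.04147.
Interval: 0.34181 ± 0.04147 → (0.300, 0.383).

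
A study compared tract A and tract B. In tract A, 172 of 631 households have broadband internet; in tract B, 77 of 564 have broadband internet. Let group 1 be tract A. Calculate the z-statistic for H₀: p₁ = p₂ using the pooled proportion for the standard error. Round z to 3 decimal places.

Sample proportions: p̂₁ = 172/631 = 0.27258 and p̂₂ = 77/564 = 0.13652.
Pooling: p̂ = 249/1195 = 0.20837.
Pooled SE = √[0.1649509·0.00335784] ≈ 0.023535.
z = (p̂₁ − p̂₂)/SE = (0.27258 − 0.13652)/0.023535 = 0.13606/0.023535 = 5.781.

z = 5.781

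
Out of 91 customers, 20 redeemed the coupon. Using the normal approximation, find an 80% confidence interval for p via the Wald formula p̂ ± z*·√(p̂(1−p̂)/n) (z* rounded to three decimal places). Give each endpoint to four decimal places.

(0.1641, 0.2754)

With x = 20 successes in n = 91, p̂ = 0.21978.
SE = √(p̂(1−p̂)/n) = √(0.171477/91) = 0.043409.
The 80% critical value is z* = 1.282.
Margin = 1.282·0.043409 = 0.05565.
So the interval runs from 0.1641 to 0.2754.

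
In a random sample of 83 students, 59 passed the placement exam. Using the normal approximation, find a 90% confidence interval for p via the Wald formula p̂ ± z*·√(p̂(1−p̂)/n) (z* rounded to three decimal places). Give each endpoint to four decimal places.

(0.6290, 0.7927)

Sample proportion p̂ = 59/83 = 0.71084.
SE(p̂) = √(0.71084·0.28916/83) = 0.049764.
The 90% critical value is z* = 1.645.
Margin = 1.645·0.049764 = 0.08186.
So the interval runs from 0.6290 to 0.7927.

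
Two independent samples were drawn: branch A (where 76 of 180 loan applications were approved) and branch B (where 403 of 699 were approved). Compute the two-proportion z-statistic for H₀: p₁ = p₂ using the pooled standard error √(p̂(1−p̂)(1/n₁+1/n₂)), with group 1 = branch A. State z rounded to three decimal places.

z = -3.708

Sample proportions: p̂₁ = 76/180 = 0.42222 and p̂₂ = 403/699 = 0.57654.
Pooled p̂ = (76+403)/(180+699) = 479/879 = 0.54494.
SE = √[p̂(1−p̂)(1/n₁+1/n₂)] = √[0.54494·0.45506·(1/180+1/699)] ≈ 0.041623.
z = (p̂₁ − p̂₂)/SE = (0.42222 − 0.57654)/0.041623 = -0.15432/0.041623 = -3.708.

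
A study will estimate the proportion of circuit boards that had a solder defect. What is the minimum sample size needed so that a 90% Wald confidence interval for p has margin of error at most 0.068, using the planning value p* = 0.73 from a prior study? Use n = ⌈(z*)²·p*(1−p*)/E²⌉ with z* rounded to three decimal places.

For 90% confidence, z* = 1.645.
p*(1−p*) = 0.1971.
(z*)²·p*(1−p*)/E² = 2.706025·0.1971/0.004624 = 115.345.
⌈115.345⌉ = 116.

n = 116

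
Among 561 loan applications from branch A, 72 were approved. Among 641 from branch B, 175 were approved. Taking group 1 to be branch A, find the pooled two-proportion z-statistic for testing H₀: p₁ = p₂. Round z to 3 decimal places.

z = -6.193

Sample proportions: p̂₁ = 72/561 = 0.12834 and p̂₂ = 175/641 = 0.27301.
Pooled p̂ = (72+175)/(561+641) = 247/1202 = 0.20549.
SE = √[p̂(1−p̂)(1/n₁+1/n₂)] = √[0.20549·0.79451·(1/561+1/641)] ≈ 0.023361.
z = (p̂₁ − p̂₂)/SE = (0.12834 − 0.27301)/0.023361 = -0.14467/0.023361 = -6.193.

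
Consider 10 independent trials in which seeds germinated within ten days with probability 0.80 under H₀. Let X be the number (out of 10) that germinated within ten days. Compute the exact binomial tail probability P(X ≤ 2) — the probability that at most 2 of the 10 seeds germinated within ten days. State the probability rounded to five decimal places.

P = 0.00008

X ~ Binomial(n=10, p=0.80).
P(X ≤ 2) = C(10,0)·0.80^0·0.20^10 + C(10,1)·0.80^1·0.20^9 + C(10,2)·0.80^2·0.20^8.
= 0.000000 + 0.000004 + 0.000074 = 0.00008.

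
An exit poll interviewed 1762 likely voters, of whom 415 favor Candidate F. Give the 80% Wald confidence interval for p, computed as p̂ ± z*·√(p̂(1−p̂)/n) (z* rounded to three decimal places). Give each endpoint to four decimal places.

p̂ = 415/1762 = 0.23553.
SE(p̂) = √(0.23553·0.76447/1762) = 0.010109.
For 80% confidence, z* = 1.282.
Margin of error: 1.282 × 0.010109 = 0.01296.
So the interval runs from 0.2226 to 0.2485.

(0.2226, 0.2485)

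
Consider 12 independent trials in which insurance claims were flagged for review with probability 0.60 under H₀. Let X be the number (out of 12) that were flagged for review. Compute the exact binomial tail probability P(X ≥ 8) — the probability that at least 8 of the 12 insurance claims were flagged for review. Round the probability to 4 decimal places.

P = 0.4382

X ~ Binomial(n=12, p=0.60).
P(X ≥ 8) = Σ_{j=8}^{12} C(12,j)·0.60^j·0.40^{12−j}.
= 0.212841 + 0.141894 + 0.063852 + 0.017414 + 0.002177 = 0.4382.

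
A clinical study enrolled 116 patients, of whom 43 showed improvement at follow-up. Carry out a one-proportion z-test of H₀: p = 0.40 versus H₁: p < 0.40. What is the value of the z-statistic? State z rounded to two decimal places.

With x = 43 successes in n = 116, p̂ = 0.37069.
SE₀ = √(0.40·0.60/116) = 0.045486.
z = (p̂ − p₀)/SE = (0.37069 − 0.40)/0.045486 = -0.64.

z = -0.64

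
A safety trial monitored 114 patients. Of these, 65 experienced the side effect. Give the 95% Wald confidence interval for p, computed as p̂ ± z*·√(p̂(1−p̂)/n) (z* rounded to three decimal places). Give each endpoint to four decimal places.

With x = 65 successes in n = 114, p̂ = 0.57018.
SE(p̂) = √(0.57018·0.42982/114) = 0.046366.
z* = 1.960 at the 95% level.
Margin of error: 1.960 × 0.046366 = 0.09088.
Interval: 0.57018 ± 0.09088 → (0.4793, 0.6611).

(0.4793, 0.6611)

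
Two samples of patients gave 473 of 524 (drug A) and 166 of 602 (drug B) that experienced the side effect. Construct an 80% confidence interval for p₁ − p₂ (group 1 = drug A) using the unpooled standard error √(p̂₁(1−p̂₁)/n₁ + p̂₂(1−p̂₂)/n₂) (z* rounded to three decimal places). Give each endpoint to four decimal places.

(0.5983, 0.6556)

p̂₁ = 0.90267, p̂₂ = 0.27575, so the observed difference is 0.62692.
SE = √(0.000167663 + 0.000331746) = √0.000499409 = 0.022347.
For 80% confidence, z* = 1.282. Margin of error = 0.02865.
CI: 0.62692 ± 0.02865 = (0.5983, 0.6556).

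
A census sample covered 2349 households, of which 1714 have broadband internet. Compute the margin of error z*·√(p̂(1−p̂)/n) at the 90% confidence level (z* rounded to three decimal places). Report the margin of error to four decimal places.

ME = 0.0151

With x = 1714 successes in n = 2349, p̂ = 0.72967.
SE = √(p̂(1−p̂)/n) = √(0.197251/2349) = 0.009164.
The 90% critical value is z* = 1.645.
ME = 1.645·0.009164 = 0.0151.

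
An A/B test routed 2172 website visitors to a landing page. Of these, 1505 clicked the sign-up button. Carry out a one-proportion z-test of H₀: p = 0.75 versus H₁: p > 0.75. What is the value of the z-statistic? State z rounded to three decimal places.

With x = 1505 successes in n = 2172, p̂ = 0.69291.
Null standard error: √(0.75·0.25/2172) = √0.000086326 = 0.009291.
z = (p̂ − p₀)/SE = (0.69291 − 0.75)/0.009291 = -6.145.

z = -6.145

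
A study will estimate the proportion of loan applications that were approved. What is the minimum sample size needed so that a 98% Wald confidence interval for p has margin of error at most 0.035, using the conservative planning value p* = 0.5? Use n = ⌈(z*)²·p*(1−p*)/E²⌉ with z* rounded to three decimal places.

n = 1105

For 98% confidence, z* = 2.326.
p*(1−p*) = 0.50·0.50 = 0.2500.
Required n before rounding: 5.410276 × 0.2500 / 0.035² = 1104.138.
Rounding up, n = 1105.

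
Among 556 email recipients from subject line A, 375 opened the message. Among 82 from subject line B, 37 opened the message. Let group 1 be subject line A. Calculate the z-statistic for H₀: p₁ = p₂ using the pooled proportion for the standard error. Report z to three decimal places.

p̂₁ = 375/556 = 0.67446, p̂₂ = 37/82 = 0.45122.
Pooling: p̂ = 412/638 = 0.64577.
SE = √[p̂(1−p̂)(1/n₁+1/n₂)] = √[0.64577·0.35423·(1/556+1/82)] ≈ 0.056578.
z = 0.22324/0.056578 = 3.946.

z = 3.946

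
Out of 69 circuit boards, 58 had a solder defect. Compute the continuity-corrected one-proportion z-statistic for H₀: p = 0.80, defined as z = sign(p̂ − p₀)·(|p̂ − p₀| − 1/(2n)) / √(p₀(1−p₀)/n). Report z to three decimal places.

Sample proportion p̂ = 58/69 = 0.84058. p̂ − p₀ = 0.040580.
1/(2n) = 0.007246.
Corrected numerator: |0.040580| − 0.007246 = 0.033334.
SE₀ = √(0.80·0.20/69) = 0.048154.
z = (+)0.033334/0.048154 = 0.692.

z = 0.692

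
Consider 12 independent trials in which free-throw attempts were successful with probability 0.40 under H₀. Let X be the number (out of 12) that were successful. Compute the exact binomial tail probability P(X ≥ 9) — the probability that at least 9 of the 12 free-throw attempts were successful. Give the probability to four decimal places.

X is binomial with n = 12 and p = 0.40.
P(X ≥ 9) = C(12,9)·0.40^9·0.60^3 + C(12,10)·0.40^10·0.60^2 + C(12,11)·0.40^11·0.60^1 + C(12,12)·0.40^12·0.60^0.
= 0.012457 + 0.002491 + 0.000302 + 0.000017 = 0.0153.

P = 0.0153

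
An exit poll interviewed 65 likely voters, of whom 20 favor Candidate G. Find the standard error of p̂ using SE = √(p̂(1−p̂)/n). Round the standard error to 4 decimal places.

p̂ = 20/65 = 0.30769.
p̂(1−p̂) = 0.30769·0.69231 = 0.213017.
SE = √(0.213017/65) = √0.003277185 = 0.0572.

SE = 0.0572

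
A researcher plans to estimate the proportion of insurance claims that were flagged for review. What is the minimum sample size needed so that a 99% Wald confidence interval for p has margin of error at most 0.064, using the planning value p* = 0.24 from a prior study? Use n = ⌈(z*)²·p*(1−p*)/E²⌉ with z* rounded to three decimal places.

n = 296

z* = 2.576 at the 99% level.
p*(1−p*) = 0.1824.
(z*)²·p*(1−p*)/E² = 6.635776·0.1824/0.004096 = 295.499.
Rounding up, n = 296.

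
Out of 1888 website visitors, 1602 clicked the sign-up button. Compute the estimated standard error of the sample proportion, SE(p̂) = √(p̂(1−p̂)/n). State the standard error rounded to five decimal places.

Sample proportion p̂ = 1602/1888 = 0.84852.
p̂(1−p̂) = 0.84852·0.15148 = 0.128534.
SE = √(0.128534/1888) = √0.000068079 = 0.00825.

SE = 0.00825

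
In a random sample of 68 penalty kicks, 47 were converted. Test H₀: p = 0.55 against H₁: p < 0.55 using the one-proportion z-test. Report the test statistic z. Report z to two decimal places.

z = 2.34

The sample proportion is 47/68 = 0.69118.
Null standard error: √(0.55·0.45/68) = √0.003639706 = 0.060330.
z = (p̂ − p₀)/SE = (0.69118 − 0.55)/0.060330 = 2.34.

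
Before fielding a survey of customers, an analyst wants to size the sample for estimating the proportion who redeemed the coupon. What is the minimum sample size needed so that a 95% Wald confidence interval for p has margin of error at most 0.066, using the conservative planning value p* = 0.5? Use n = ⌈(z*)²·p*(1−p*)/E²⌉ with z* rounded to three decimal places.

n = 221

The 95% critical value is z* = 1.960.
p*(1−p*) = 0.50·0.50 = 0.2500.
Required n before rounding: 3.841600 × 0.2500 / 0.066² = 220.478.
Rounding up, n = 221.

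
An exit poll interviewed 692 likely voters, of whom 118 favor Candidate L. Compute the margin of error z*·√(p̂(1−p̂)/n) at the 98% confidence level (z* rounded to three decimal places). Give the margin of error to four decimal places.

ME = 0.0333

p̂ = 118/692 = 0.17052.
Standard error of p̂: √(0.141443/692) = √0.000204398 = 0.014297.
For 98% confidence, z* = 2.326.
Margin of error = z*·SE = 2.326 × 0.014297 = 0.0333.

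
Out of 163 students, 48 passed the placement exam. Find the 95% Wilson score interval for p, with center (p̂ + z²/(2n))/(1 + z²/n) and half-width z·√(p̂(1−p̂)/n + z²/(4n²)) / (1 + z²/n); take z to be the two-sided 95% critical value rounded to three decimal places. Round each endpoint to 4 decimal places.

p̂ = 48/163 = 0.29448; z = 1.960, so z² = 3.841600.
Denominator 1 + z²/n = 1 + 3.841600/163 = 1.023568.
Center = (0.29448 + 0.011784)/1.023568 = 0.29921.
Radicand: p̂(1−p̂)/n + z²/(4n²) = 0.001274607 + 0.000036147 = 0.001310754.
Half-width = 1.960·√0.001310754/1.023568 = 0.06933.
CI: 0.29921 ± 0.06933 = (0.2299, 0.3685).

(0.2299, 0.3685)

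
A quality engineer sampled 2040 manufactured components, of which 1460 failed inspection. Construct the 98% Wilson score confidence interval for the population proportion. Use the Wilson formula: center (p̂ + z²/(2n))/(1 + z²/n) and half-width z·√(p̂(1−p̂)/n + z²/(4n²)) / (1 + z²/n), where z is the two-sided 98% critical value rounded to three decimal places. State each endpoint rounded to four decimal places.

p̂ = 1460/2040 = 0.71569; z = 2.326, so z² = 5.410276.
1 + z²/n = 1.002652.
Center = (0.71569 + 0.001326)/1.002652 = 0.71512.
Radicand: p̂(1−p̂)/n + z²/(4n²) = 0.000099745 + 0.000000325 = 0.000100070.
Half-width = 2.326·√0.000100070/1.002652 = 0.02321.
Interval: 0.71512 ± 0.02321 → (0.6919, 0.7383).

(0.6919, 0.7383)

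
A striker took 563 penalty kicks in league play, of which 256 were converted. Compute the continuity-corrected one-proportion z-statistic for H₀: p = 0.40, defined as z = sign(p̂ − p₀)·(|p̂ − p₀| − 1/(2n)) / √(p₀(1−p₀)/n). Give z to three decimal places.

z = 2.607

Sample proportion p̂ = 256/563 = 0.45471. p̂ − p₀ = 0.054707.
1/(2n) = 0.000888.
Corrected numerator: |0.054707| − 0.000888 = 0.053819.
Under H₀, SE = √(p₀(1−p₀)/n) = √(0.40·0.60/563) = √0.000426288 = 0.020647.
z = (+)0.053819/0.020647 = 2.607.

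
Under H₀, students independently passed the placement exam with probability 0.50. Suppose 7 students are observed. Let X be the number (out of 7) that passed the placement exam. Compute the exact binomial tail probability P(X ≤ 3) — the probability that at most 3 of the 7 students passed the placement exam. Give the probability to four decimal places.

P = 0.5000

X is binomial with n = 7 and p = 0.50.
P(X ≤ 3) = C(7,0)·0.50^0·0.50^7 + C(7,1)·0.50^1·0.50^6 + C(7,2)·0.50^2·0.50^5 + C(7,3)·0.50^3·0.50^4.
= 0.007812 + 0.054688 + 0.164062 + 0.273438 = 0.5000.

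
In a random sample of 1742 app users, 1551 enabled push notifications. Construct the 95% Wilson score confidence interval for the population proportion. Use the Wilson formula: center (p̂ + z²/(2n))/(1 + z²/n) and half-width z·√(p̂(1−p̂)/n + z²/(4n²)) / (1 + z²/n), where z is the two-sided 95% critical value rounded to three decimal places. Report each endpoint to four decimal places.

Here p̂ = 1551/1742 = 0.89036 and z = 1.960 (z² = 3.841600).
Denominator 1 + z²/n = 1 + 3.841600/1742 = 1.002205.
Adjusted center: (0.89036 + z²/(2n))/1.002205 = 0.88950.
Radicand: p̂(1−p̂)/n + z²/(4n²) = 0.000056040 + 0.000000316 = 0.000056356.
Half-width = 1.960·√0.000056356/1.002205 = 0.01468.
CI: 0.88950 ± 0.01468 = (0.8748, 0.9042).

(0.8748, 0.9042)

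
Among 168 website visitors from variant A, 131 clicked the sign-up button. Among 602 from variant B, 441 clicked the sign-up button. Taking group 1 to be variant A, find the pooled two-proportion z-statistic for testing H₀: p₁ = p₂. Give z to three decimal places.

p̂₁ = 131/168 = 0.77976, p̂₂ = 441/602 = 0.73256.
Pooling: p̂ = 572/770 = 0.74286.
Pooled SE = √[0.1910204·0.00761351] ≈ 0.038136.
z = 0.04720/0.038136 = 1.238.

z = 1.238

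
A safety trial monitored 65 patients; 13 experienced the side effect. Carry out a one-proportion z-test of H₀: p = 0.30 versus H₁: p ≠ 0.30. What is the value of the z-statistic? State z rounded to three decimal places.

p̂ = 13/65 = 0.20000.
Under H₀, SE = √(p₀(1−p₀)/n) = √(0.30·0.70/65) = √0.003230769 = 0.056840.
z = (0.20000 − 0.30)/0.056840 = -0.10000/0.056840 = -1.759.

z = -1.759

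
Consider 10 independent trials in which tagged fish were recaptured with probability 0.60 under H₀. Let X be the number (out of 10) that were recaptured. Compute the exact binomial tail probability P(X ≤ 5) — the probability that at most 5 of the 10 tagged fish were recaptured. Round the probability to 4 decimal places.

P = 0.3669

X ~ Binomial(n=10, p=0.60).
P(X ≤ 5) = Σ_{j=0}^{5} C(10,j)·0.60^j·0.40^{10−j}.
= 0.000105 + 0.001573 + 0.010617 + 0.042467 + 0.111477 + 0.200658 = 0.3669.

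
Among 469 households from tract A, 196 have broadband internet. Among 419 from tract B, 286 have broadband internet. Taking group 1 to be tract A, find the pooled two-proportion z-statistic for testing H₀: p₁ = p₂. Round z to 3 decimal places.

p̂₁ = 196/469 = 0.41791, p̂₂ = 286/419 = 0.68258.
Pooled p̂ = (196+286)/(469+419) = 482/888 = 0.54279.
Pooled SE = √[0.2481688·0.00451883] ≈ 0.033488.
z = -0.26467/0.033488 = -7.903.

z = -7.903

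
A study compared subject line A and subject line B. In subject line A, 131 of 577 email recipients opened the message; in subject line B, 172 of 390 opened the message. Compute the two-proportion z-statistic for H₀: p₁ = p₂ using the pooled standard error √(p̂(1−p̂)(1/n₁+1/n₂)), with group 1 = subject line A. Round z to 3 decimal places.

Sample proportions: p̂₁ = 131/577 = 0.22704 and p̂₂ = 172/390 = 0.44103.
Pooling: p̂ = 303/967 = 0.31334.
SE = √[p̂(1−p̂)(1/n₁+1/n₂)] = √[0.31334·0.68666·(1/577+1/390)] ≈ 0.030407.
z = -0.21399/0.030407 = -7.038.

z = -7.038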